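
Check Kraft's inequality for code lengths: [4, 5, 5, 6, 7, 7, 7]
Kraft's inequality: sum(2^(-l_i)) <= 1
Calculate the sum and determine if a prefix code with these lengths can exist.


Sum = 2^(-4) + 2^(-5) + 2^(-5) + 2^(-6) + 2^(-7) + 2^(-7) + 2^(-7)
    = 0.0625 + 0.03125 + 0.03125 + 0.015625 + 0.0078125 + 0.0078125 + 0.0078125
    = 21/128 = 0.1640625
Since 0.1640625 <= 1, Kraft's inequality IS satisfied.
A prefix code with these lengths CAN exist.

Kraft sum = 0.1640625. Satisfied.


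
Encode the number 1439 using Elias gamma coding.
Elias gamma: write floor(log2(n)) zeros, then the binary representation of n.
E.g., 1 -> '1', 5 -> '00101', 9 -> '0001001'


num_bits = floor(log2(1439)) + 1 = 11
leading_zeros = num_bits - 1 = 10
binary(1439) = 10110011111

Elias gamma(1439) = '0000000000' + '10110011111' = 000000000010110011111 (21 bits)


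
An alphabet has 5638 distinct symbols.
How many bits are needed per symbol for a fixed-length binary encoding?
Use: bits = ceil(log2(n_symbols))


log2(5638) = 12.461
Bracket: 2^12 = 4096 < 5638 <= 2^13 = 8192
So ceil(log2(5638)) = 13

bits = ceil(log2(5638)) = ceil(12.461) = 13 bits


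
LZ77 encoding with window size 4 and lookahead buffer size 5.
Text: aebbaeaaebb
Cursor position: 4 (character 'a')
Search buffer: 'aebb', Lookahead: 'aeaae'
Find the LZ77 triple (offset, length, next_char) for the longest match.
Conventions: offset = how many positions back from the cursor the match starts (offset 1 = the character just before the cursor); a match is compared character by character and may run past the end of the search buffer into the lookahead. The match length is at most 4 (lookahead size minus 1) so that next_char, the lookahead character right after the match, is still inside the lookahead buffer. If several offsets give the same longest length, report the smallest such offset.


Try each offset into the search buffer:
  offset=1 (pos 3, char 'b'): match length 0
  offset=2 (pos 2, char 'b'): match length 0
  offset=3 (pos 1, char 'e'): match length 0
  offset=4 (pos 0, char 'a'): match length 2
Longest match has length 2 at offset 4.
next_char = character at position 4 + 2 = 6 -> 'a'

Best match: offset=4, length=2 (matching 'ae' starting at position 0)
LZ77 triple: (4, 2, 'a')


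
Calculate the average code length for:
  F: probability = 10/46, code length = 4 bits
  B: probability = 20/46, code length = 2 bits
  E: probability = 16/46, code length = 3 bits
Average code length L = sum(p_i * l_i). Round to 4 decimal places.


Weighted contributions p_i * l_i:
  F: (10/46) * 4 = 40/46
  B: (20/46) * 2 = 40/46
  E: (16/46) * 3 = 48/46
Sum = (40 + 40 + 48)/46 = 128/46

L = 128/46 = 2.7826 bits/symbol


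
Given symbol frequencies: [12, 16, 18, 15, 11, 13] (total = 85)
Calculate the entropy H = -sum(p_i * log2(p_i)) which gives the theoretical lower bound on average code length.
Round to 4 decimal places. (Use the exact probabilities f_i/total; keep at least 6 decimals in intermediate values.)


Per-symbol terms -p_i * log2(p_i) with p_i = f_i/85:
  p = 12/85 = 0.141176: log2(p) = -2.824428, -p*log2(p) = 0.398743
  p = 16/85 = 0.188235: log2(p) = -2.409391, -p*log2(p) = 0.453532
  p = 18/85 = 0.211765: log2(p) = -2.239466, -p*log2(p) = 0.474240
  p = 15/85 = 0.176471: log2(p) = -2.502500, -p*log2(p) = 0.441618
  p = 11/85 = 0.129412: log2(p) = -2.949959, -p*log2(p) = 0.381759
  p = 13/85 = 0.152941: log2(p) = -2.708951, -p*log2(p) = 0.414310
H = 0.398743 + 0.453532 + 0.474240 + 0.441618 + 0.381759 + 0.414310 = 2.564202

H = 2.5642 bits/symbol


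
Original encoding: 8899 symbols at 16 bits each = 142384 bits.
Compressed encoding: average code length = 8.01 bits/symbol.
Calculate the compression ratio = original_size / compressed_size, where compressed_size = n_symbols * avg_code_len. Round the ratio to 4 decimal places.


original_size = n_symbols * orig_bits = 8899 * 16 = 142384 bits
compressed_size = n_symbols * avg_code_len = 8899 * 8.01 = 71280.99 bits
ratio = original_size / compressed_size = 142384 / 71280.99 = 1.9975

Compression ratio = 1.9975


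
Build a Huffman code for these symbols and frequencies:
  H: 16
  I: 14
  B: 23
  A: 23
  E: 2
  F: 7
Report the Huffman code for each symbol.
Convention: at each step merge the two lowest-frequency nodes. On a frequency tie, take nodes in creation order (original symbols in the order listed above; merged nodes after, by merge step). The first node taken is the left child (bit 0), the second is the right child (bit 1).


Huffman tree construction:
Step 1: Merge E(2) + F(7) = 9
Step 2: Merge (E+F)(9) + I(14) = 23
Step 3: Merge H(16) + B(23) = 39
Step 4: Merge A(23) + ((E+F)+I)(23) = 46
Step 5: Merge (H+B)(39) + (A+((E+F)+I))(46) = 85
Read each symbol's code off the tree from the root (left child = 0, right child = 1).

Codes:
  H: 00 (length 2)
  I: 111 (length 3)
  B: 01 (length 2)
  A: 10 (length 2)
  E: 1100 (length 4)
  F: 1101 (length 4)
Average code length: 202/85 = 2.3765 bits/symbol


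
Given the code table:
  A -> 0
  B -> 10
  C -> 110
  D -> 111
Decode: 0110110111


Decoding:
0 -> A
110 -> C
110 -> C
111 -> D


Result: ACCD


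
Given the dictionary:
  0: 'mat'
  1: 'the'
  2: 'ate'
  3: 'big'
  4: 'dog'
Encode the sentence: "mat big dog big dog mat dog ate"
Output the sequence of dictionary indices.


Look up each word in the dictionary:
  'mat' -> 0
  'big' -> 3
  'dog' -> 4
  'big' -> 3
  'dog' -> 4
  'mat' -> 0
  'dog' -> 4
  'ate' -> 2

Encoded: [0, 3, 4, 3, 4, 0, 4, 2]


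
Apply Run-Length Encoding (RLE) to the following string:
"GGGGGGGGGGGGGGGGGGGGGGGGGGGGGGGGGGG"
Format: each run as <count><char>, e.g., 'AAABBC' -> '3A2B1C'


Scanning runs left to right:
  i=0: run of 'G' x 35 -> '35G'

RLE = 35G


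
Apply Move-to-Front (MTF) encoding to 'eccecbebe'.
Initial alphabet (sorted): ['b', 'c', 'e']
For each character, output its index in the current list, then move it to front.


MTF encoding:
'e': index 2 in ['b', 'c', 'e'] -> ['e', 'b', 'c']
'c': index 2 in ['e', 'b', 'c'] -> ['c', 'e', 'b']
'c': index 0 in ['c', 'e', 'b'] -> ['c', 'e', 'b']
'e': index 1 in ['c', 'e', 'b'] -> ['e', 'c', 'b']
'c': index 1 in ['e', 'c', 'b'] -> ['c', 'e', 'b']
'b': index 2 in ['c', 'e', 'b'] -> ['b', 'c', 'e']
'e': index 2 in ['b', 'c', 'e'] -> ['e', 'b', 'c']
'b': index 1 in ['e', 'b', 'c'] -> ['b', 'e', 'c']
'e': index 1 in ['b', 'e', 'c'] -> ['e', 'b', 'c']


Output: [2, 2, 0, 1, 1, 2, 2, 1, 1]


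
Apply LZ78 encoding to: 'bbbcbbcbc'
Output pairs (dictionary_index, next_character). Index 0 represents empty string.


LZ78 encoding steps:
Dictionary: {0: ''}
Step 1: w='' (idx 0), next='b' -> output (0, 'b'), add 'b' as idx 1
Step 2: w='b' (idx 1), next='b' -> output (1, 'b'), add 'bb' as idx 2
Step 3: w='' (idx 0), next='c' -> output (0, 'c'), add 'c' as idx 3
Step 4: w='bb' (idx 2), next='c' -> output (2, 'c'), add 'bbc' as idx 4
Step 5: w='b' (idx 1), next='c' -> output (1, 'c'), add 'bc' as idx 5


Encoded: [(0, 'b'), (1, 'b'), (0, 'c'), (2, 'c'), (1, 'c')]


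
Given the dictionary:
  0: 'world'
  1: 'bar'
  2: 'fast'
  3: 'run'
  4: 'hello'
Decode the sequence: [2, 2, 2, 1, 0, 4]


Look up each index in the dictionary:
  2 -> 'fast'
  2 -> 'fast'
  2 -> 'fast'
  1 -> 'bar'
  0 -> 'world'
  4 -> 'hello'

Decoded: "fast fast fast bar world hello"


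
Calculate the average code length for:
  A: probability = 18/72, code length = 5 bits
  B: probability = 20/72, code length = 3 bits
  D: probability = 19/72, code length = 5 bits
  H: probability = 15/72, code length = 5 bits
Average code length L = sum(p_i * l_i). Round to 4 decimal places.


Weighted contributions p_i * l_i:
  A: (18/72) * 5 = 90/72
  B: (20/72) * 3 = 60/72
  D: (19/72) * 5 = 95/72
  H: (15/72) * 5 = 75/72
Sum = (90 + 60 + 95 + 75)/72 = 320/72

L = 320/72 = 4.4444 bits/symbol


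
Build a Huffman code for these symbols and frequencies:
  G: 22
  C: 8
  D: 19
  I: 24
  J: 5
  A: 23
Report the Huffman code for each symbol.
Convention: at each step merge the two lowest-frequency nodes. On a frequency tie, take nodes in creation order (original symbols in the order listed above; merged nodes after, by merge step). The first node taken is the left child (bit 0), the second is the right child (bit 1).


Huffman tree construction:
Step 1: Merge J(5) + C(8) = 13
Step 2: Merge (J+C)(13) + D(19) = 32
Step 3: Merge G(22) + A(23) = 45
Step 4: Merge I(24) + ((J+C)+D)(32) = 56
Step 5: Merge (G+A)(45) + (I+((J+C)+D))(56) = 101
Read each symbol's code off the tree from the root (left child = 0, right child = 1).

Codes:
  G: 00 (length 2)
  C: 1101 (length 4)
  D: 111 (length 3)
  I: 10 (length 2)
  J: 1100 (length 4)
  A: 01 (length 2)
Average code length: 247/101 = 2.4455 bits/symbol


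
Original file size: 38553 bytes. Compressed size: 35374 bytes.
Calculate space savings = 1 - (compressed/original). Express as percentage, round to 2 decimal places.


ratio = compressed/original = 35374/38553 = 0.917542
savings = 1 - ratio = 1 - 0.917542 = 0.082458
as a percentage: 0.082458 * 100 = 8.25%

Space savings = 1 - 35374/38553 = 8.25%


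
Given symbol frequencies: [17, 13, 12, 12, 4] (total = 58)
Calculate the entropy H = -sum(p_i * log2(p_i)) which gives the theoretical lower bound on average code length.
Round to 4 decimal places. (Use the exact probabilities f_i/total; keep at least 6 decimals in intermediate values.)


Per-symbol terms -p_i * log2(p_i) with p_i = f_i/58:
  p = 17/58 = 0.293103: log2(p) = -1.770518, -p*log2(p) = 0.518945
  p = 13/58 = 0.224138: log2(p) = -2.157541, -p*log2(p) = 0.483587
  p = 12/58 = 0.206897: log2(p) = -2.273018, -p*log2(p) = 0.470280
  p = 12/58 = 0.206897: log2(p) = -2.273018, -p*log2(p) = 0.470280
  p = 4/58 = 0.068966: log2(p) = -3.857981, -p*log2(p) = 0.266068
H = 0.518945 + 0.483587 + 0.470280 + 0.470280 + 0.266068 = 2.209160

H = 2.2092 bits/symbol


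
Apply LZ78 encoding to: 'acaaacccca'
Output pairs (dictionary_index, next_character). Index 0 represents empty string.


LZ78 encoding steps:
Dictionary: {0: ''}
Step 1: w='' (idx 0), next='a' -> output (0, 'a'), add 'a' as idx 1
Step 2: w='' (idx 0), next='c' -> output (0, 'c'), add 'c' as idx 2
Step 3: w='a' (idx 1), next='a' -> output (1, 'a'), add 'aa' as idx 3
Step 4: w='a' (idx 1), next='c' -> output (1, 'c'), add 'ac' as idx 4
Step 5: w='c' (idx 2), next='c' -> output (2, 'c'), add 'cc' as idx 5
Step 6: w='c' (idx 2), next='a' -> output (2, 'a'), add 'ca' as idx 6


Encoded: [(0, 'a'), (0, 'c'), (1, 'a'), (1, 'c'), (2, 'c'), (2, 'a')]


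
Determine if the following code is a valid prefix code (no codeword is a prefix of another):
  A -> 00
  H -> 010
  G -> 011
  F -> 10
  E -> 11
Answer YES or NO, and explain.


Checking each pair (does one codeword prefix another?):
  A='00' vs H='010': no prefix
  A='00' vs G='011': no prefix
  A='00' vs F='10': no prefix
  A='00' vs E='11': no prefix
  H='010' vs A='00': no prefix
  H='010' vs G='011': no prefix
  H='010' vs F='10': no prefix
  H='010' vs E='11': no prefix
  G='011' vs A='00': no prefix
  G='011' vs H='010': no prefix
  G='011' vs F='10': no prefix
  G='011' vs E='11': no prefix
  F='10' vs A='00': no prefix
  F='10' vs H='010': no prefix
  F='10' vs G='011': no prefix
  F='10' vs E='11': no prefix
  E='11' vs A='00': no prefix
  E='11' vs H='010': no prefix
  E='11' vs G='011': no prefix
  E='11' vs F='10': no prefix
No violation found over all pairs.

YES -- this is a valid prefix code. No codeword is a prefix of any other codeword.


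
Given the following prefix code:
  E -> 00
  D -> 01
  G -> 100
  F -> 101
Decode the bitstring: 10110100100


Decoding step by step:
Bits 101 -> F
Bits 101 -> F
Bits 00 -> E
Bits 100 -> G


Decoded message: FFEG


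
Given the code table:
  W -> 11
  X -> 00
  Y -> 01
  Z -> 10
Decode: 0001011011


Decoding:
00 -> X
01 -> Y
01 -> Y
10 -> Z
11 -> W


Result: XYYZW


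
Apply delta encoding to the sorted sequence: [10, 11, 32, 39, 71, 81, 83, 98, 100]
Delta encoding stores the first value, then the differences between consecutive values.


First value: 10
Deltas:
  11 - 10 = 1
  32 - 11 = 21
  39 - 32 = 7
  71 - 39 = 32
  81 - 71 = 10
  83 - 81 = 2
  98 - 83 = 15
  100 - 98 = 2


Delta encoded: [10, 1, 21, 7, 32, 10, 2, 15, 2]


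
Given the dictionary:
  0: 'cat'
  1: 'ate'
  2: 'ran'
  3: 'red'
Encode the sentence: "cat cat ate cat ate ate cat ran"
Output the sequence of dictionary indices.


Look up each word in the dictionary:
  'cat' -> 0
  'cat' -> 0
  'ate' -> 1
  'cat' -> 0
  'ate' -> 1
  'ate' -> 1
  'cat' -> 0
  'ran' -> 2

Encoded: [0, 0, 1, 0, 1, 1, 0, 2]


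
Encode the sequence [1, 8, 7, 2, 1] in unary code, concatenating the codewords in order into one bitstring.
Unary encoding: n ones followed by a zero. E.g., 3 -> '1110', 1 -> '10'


Encode each number as n ones followed by a terminating 0:
  1 -> 10 (2 bits)
  8 -> 111111110 (9 bits)
  7 -> 11111110 (8 bits)
  2 -> 110 (3 bits)
  1 -> 10 (2 bits)
Total length = 2 + 9 + 8 + 3 + 2 = 24 bits.

Unary([1, 8, 7, 2, 1]) = 101111111101111111011010 (24 bits)


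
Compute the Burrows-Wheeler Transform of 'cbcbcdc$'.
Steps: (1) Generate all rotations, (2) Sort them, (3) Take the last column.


Rotations (sorted):
  0: $cbcbcdc -> last char: c
  1: bcbcdc$c -> last char: c
  2: bcdc$cbc -> last char: c
  3: c$cbcbcd -> last char: d
  4: cbcbcdc$ -> last char: $
  5: cbcdc$cb -> last char: b
  6: cdc$cbcb -> last char: b
  7: dc$cbcbc -> last char: c


BWT = cccd$bbc


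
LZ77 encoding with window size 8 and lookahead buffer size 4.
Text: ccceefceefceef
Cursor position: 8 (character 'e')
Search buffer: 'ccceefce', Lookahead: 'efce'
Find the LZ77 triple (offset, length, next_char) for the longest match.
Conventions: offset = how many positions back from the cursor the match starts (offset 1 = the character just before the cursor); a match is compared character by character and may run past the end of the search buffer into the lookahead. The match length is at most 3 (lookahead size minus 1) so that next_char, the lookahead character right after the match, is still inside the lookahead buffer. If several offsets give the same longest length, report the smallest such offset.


Try each offset into the search buffer:
  offset=1 (pos 7, char 'e'): match length 1
  offset=2 (pos 6, char 'c'): match length 0
  offset=3 (pos 5, char 'f'): match length 0
  offset=4 (pos 4, char 'e'): match length 3
  offset=5 (pos 3, char 'e'): match length 1
  offset=6 (pos 2, char 'c'): match length 0
  offset=7 (pos 1, char 'c'): match length 0
  offset=8 (pos 0, char 'c'): match length 0
Longest match has length 3 at offset 4.
next_char = character at position 8 + 3 = 11 -> 'e'

Best match: offset=4, length=3 (matching 'efc' starting at position 4)
LZ77 triple: (4, 3, 'e')


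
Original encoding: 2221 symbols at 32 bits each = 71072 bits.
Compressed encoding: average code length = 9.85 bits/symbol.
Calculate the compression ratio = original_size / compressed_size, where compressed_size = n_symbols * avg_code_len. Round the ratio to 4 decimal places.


original_size = n_symbols * orig_bits = 2221 * 32 = 71072 bits
compressed_size = n_symbols * avg_code_len = 2221 * 9.85 = 21876.85 bits
ratio = original_size / compressed_size = 71072 / 21876.85 = 3.2487

Compression ratio = 3.2487


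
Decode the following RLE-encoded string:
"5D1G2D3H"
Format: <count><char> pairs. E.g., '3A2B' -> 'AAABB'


Expanding each <count><char> pair:
  5D -> 'DDDDD'
  1G -> 'G'
  2D -> 'DD'
  3H -> 'HHH'

Decoded = DDDDDGDDHHH


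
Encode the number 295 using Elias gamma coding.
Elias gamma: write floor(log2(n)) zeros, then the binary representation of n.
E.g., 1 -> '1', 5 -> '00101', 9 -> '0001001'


num_bits = floor(log2(295)) + 1 = 9
leading_zeros = num_bits - 1 = 8
binary(295) = 100100111

Elias gamma(295) = '00000000' + '100100111' = 00000000100100111 (17 bits)


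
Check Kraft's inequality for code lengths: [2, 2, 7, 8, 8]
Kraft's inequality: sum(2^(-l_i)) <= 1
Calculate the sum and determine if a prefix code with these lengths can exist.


Sum = 2^(-2) + 2^(-2) + 2^(-7) + 2^(-8) + 2^(-8)
    = 0.25 + 0.25 + 0.0078125 + 0.00390625 + 0.00390625
    = 132/256 = 0.515625
Since 0.515625 <= 1, Kraft's inequality IS satisfied.
A prefix code with these lengths CAN exist.

Kraft sum = 0.515625. Satisfied.


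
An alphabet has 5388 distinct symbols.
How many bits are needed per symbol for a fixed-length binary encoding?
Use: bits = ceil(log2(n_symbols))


log2(5388) = 12.3955
Bracket: 2^12 = 4096 < 5388 <= 2^13 = 8192
So ceil(log2(5388)) = 13

bits = ceil(log2(5388)) = ceil(12.3955) = 13 bits


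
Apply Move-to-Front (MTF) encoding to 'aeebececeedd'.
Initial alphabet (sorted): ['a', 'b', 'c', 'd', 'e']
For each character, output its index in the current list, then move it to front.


MTF encoding:
'a': index 0 in ['a', 'b', 'c', 'd', 'e'] -> ['a', 'b', 'c', 'd', 'e']
'e': index 4 in ['a', 'b', 'c', 'd', 'e'] -> ['e', 'a', 'b', 'c', 'd']
'e': index 0 in ['e', 'a', 'b', 'c', 'd'] -> ['e', 'a', 'b', 'c', 'd']
'b': index 2 in ['e', 'a', 'b', 'c', 'd'] -> ['b', 'e', 'a', 'c', 'd']
'e': index 1 in ['b', 'e', 'a', 'c', 'd'] -> ['e', 'b', 'a', 'c', 'd']
'c': index 3 in ['e', 'b', 'a', 'c', 'd'] -> ['c', 'e', 'b', 'a', 'd']
'e': index 1 in ['c', 'e', 'b', 'a', 'd'] -> ['e', 'c', 'b', 'a', 'd']
'c': index 1 in ['e', 'c', 'b', 'a', 'd'] -> ['c', 'e', 'b', 'a', 'd']
'e': index 1 in ['c', 'e', 'b', 'a', 'd'] -> ['e', 'c', 'b', 'a', 'd']
'e': index 0 in ['e', 'c', 'b', 'a', 'd'] -> ['e', 'c', 'b', 'a', 'd']
'd': index 4 in ['e', 'c', 'b', 'a', 'd'] -> ['d', 'e', 'c', 'b', 'a']
'd': index 0 in ['d', 'e', 'c', 'b', 'a'] -> ['d', 'e', 'c', 'b', 'a']


Output: [0, 4, 0, 2, 1, 3, 1, 1, 1, 0, 4, 0]


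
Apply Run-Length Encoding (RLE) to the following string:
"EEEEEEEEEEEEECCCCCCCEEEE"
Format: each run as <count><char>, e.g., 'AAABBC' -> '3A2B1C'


Scanning runs left to right:
  i=0: run of 'E' x 13 -> '13E'
  i=13: run of 'C' x 7 -> '7C'
  i=20: run of 'E' x 4 -> '4E'

RLE = 13E7C4E


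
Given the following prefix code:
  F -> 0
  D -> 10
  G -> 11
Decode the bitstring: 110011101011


Decoding step by step:
Bits 11 -> G
Bits 0 -> F
Bits 0 -> F
Bits 11 -> G
Bits 10 -> D
Bits 10 -> D
Bits 11 -> G


Decoded message: GFFGDDG


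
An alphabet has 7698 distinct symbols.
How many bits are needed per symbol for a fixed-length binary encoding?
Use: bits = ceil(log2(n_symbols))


log2(7698) = 12.9103
Bracket: 2^12 = 4096 < 7698 <= 2^13 = 8192
So ceil(log2(7698)) = 13

bits = ceil(log2(7698)) = ceil(12.9103) = 13 bits


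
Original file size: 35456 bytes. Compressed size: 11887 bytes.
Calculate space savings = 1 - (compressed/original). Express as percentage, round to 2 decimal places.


ratio = compressed/original = 11887/35456 = 0.335261
savings = 1 - ratio = 1 - 0.335261 = 0.664739
as a percentage: 0.664739 * 100 = 66.47%

Space savings = 1 - 11887/35456 = 66.47%


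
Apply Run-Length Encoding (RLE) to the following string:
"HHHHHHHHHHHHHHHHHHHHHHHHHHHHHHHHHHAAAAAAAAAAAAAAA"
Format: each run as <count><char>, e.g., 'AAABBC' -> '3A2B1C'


Scanning runs left to right:
  i=0: run of 'H' x 34 -> '34H'
  i=34: run of 'A' x 15 -> '15A'

RLE = 34H15A


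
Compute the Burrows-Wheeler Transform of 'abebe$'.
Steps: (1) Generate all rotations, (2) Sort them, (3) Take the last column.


Rotations (sorted):
  0: $abebe -> last char: e
  1: abebe$ -> last char: $
  2: be$abe -> last char: e
  3: bebe$a -> last char: a
  4: e$abeb -> last char: b
  5: ebe$ab -> last char: b


BWT = e$eabb


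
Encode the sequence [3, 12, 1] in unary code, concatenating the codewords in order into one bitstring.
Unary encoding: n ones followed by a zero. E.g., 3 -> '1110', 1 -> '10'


Encode each number as n ones followed by a terminating 0:
  3 -> 1110 (4 bits)
  12 -> 1111111111110 (13 bits)
  1 -> 10 (2 bits)
Total length = 4 + 13 + 2 = 19 bits.

Unary([3, 12, 1]) = 1110111111111111010 (19 bits)


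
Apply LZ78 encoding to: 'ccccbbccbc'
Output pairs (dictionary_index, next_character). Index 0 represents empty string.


LZ78 encoding steps:
Dictionary: {0: ''}
Step 1: w='' (idx 0), next='c' -> output (0, 'c'), add 'c' as idx 1
Step 2: w='c' (idx 1), next='c' -> output (1, 'c'), add 'cc' as idx 2
Step 3: w='c' (idx 1), next='b' -> output (1, 'b'), add 'cb' as idx 3
Step 4: w='' (idx 0), next='b' -> output (0, 'b'), add 'b' as idx 4
Step 5: w='cc' (idx 2), next='b' -> output (2, 'b'), add 'ccb' as idx 5
Step 6: w='c' (idx 1), end of input -> output (1, '')


Encoded: [(0, 'c'), (1, 'c'), (1, 'b'), (0, 'b'), (2, 'b'), (1, '')]


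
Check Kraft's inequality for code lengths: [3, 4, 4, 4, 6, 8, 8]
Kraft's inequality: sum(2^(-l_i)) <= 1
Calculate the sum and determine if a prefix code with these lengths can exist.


Sum = 2^(-3) + 2^(-4) + 2^(-4) + 2^(-4) + 2^(-6) + 2^(-8) + 2^(-8)
    = 0.125 + 0.0625 + 0.0625 + 0.0625 + 0.015625 + 0.00390625 + 0.00390625
    = 86/256 = 0.3359375
Since 0.3359375 <= 1, Kraft's inequality IS satisfied.
A prefix code with these lengths CAN exist.

Kraft sum = 0.3359375. Satisfied.


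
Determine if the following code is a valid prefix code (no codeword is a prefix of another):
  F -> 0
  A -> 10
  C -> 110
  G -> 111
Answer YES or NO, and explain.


Checking each pair (does one codeword prefix another?):
  F='0' vs A='10': no prefix
  F='0' vs C='110': no prefix
  F='0' vs G='111': no prefix
  A='10' vs F='0': no prefix
  A='10' vs C='110': no prefix
  A='10' vs G='111': no prefix
  C='110' vs F='0': no prefix
  C='110' vs A='10': no prefix
  C='110' vs G='111': no prefix
  G='111' vs F='0': no prefix
  G='111' vs A='10': no prefix
  G='111' vs C='110': no prefix
No violation found over all pairs.

YES -- this is a valid prefix code. No codeword is a prefix of any other codeword.


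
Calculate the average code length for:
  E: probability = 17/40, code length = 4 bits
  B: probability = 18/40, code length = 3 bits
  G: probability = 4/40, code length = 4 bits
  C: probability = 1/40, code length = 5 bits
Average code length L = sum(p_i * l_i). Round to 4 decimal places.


Weighted contributions p_i * l_i:
  E: (17/40) * 4 = 68/40
  B: (18/40) * 3 = 54/40
  G: (4/40) * 4 = 16/40
  C: (1/40) * 5 = 5/40
Sum = (68 + 54 + 16 + 5)/40 = 143/40

L = 143/40 = 3.5750 bits/symbol


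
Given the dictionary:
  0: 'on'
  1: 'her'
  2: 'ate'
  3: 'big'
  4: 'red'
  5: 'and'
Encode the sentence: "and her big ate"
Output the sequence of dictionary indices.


Look up each word in the dictionary:
  'and' -> 5
  'her' -> 1
  'big' -> 3
  'ate' -> 2

Encoded: [5, 1, 3, 2]


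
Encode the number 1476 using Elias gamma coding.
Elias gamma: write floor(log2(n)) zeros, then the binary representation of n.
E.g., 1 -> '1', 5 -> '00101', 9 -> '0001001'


num_bits = floor(log2(1476)) + 1 = 11
leading_zeros = num_bits - 1 = 10
binary(1476) = 10111000100

Elias gamma(1476) = '0000000000' + '10111000100' = 000000000010111000100 (21 bits)


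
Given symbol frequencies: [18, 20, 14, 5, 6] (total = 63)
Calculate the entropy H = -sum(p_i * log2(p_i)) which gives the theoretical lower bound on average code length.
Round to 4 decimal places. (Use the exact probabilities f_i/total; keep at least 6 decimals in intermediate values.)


Per-symbol terms -p_i * log2(p_i) with p_i = f_i/63:
  p = 18/63 = 0.285714: log2(p) = -1.807355, -p*log2(p) = 0.516387
  p = 20/63 = 0.317460: log2(p) = -1.655352, -p*log2(p) = 0.525509
  p = 14/63 = 0.222222: log2(p) = -2.169925, -p*log2(p) = 0.482206
  p = 5/63 = 0.079365: log2(p) = -3.655352, -p*log2(p) = 0.290107
  p = 6/63 = 0.095238: log2(p) = -3.392317, -p*log2(p) = 0.323078
H = 0.516387 + 0.525509 + 0.482206 + 0.290107 + 0.323078 = 2.137287

H = 2.1373 bits/symbol


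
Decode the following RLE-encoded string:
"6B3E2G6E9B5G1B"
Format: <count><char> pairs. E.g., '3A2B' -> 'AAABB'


Expanding each <count><char> pair:
  6B -> 'BBBBBB'
  3E -> 'EEE'
  2G -> 'GG'
  6E -> 'EEEEEE'
  9B -> 'BBBBBBBBB'
  5G -> 'GGGGG'
  1B -> 'B'

Decoded = BBBBBBEEEGGEEEEEEBBBBBBBBBGGGGGB


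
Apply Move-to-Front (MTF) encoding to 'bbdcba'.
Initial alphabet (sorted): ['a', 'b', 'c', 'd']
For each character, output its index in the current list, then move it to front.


MTF encoding:
'b': index 1 in ['a', 'b', 'c', 'd'] -> ['b', 'a', 'c', 'd']
'b': index 0 in ['b', 'a', 'c', 'd'] -> ['b', 'a', 'c', 'd']
'd': index 3 in ['b', 'a', 'c', 'd'] -> ['d', 'b', 'a', 'c']
'c': index 3 in ['d', 'b', 'a', 'c'] -> ['c', 'd', 'b', 'a']
'b': index 2 in ['c', 'd', 'b', 'a'] -> ['b', 'c', 'd', 'a']
'a': index 3 in ['b', 'c', 'd', 'a'] -> ['a', 'b', 'c', 'd']


Output: [1, 0, 3, 3, 2, 3]


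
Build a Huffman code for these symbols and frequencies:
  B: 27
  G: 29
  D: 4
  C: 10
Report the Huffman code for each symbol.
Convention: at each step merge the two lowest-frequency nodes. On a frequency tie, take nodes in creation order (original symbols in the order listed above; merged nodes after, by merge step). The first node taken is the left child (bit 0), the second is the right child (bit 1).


Huffman tree construction:
Step 1: Merge D(4) + C(10) = 14
Step 2: Merge (D+C)(14) + B(27) = 41
Step 3: Merge G(29) + ((D+C)+B)(41) = 70
Read each symbol's code off the tree from the root (left child = 0, right child = 1).

Codes:
  B: 11 (length 2)
  G: 0 (length 1)
  D: 100 (length 3)
  C: 101 (length 3)
Average code length: 125/70 = 1.7857 bits/symbol


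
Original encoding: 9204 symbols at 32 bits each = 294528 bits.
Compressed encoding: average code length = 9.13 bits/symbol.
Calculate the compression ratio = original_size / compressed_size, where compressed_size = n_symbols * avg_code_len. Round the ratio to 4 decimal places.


original_size = n_symbols * orig_bits = 9204 * 32 = 294528 bits
compressed_size = n_symbols * avg_code_len = 9204 * 9.13 = 84032.52 bits
ratio = original_size / compressed_size = 294528 / 84032.52 = 3.5049

Compression ratio = 3.5049


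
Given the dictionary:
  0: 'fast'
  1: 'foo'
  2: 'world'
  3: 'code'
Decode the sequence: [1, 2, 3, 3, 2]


Look up each index in the dictionary:
  1 -> 'foo'
  2 -> 'world'
  3 -> 'code'
  3 -> 'code'
  2 -> 'world'

Decoded: "foo world code code world"


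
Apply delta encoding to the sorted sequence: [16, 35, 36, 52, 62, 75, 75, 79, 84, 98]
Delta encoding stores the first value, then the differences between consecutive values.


First value: 16
Deltas:
  35 - 16 = 19
  36 - 35 = 1
  52 - 36 = 16
  62 - 52 = 10
  75 - 62 = 13
  75 - 75 = 0
  79 - 75 = 4
  84 - 79 = 5
  98 - 84 = 14


Delta encoded: [16, 19, 1, 16, 10, 13, 0, 4, 5, 14]


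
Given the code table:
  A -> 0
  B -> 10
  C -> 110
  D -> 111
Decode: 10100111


Decoding:
10 -> B
10 -> B
0 -> A
111 -> D


Result: BBAD


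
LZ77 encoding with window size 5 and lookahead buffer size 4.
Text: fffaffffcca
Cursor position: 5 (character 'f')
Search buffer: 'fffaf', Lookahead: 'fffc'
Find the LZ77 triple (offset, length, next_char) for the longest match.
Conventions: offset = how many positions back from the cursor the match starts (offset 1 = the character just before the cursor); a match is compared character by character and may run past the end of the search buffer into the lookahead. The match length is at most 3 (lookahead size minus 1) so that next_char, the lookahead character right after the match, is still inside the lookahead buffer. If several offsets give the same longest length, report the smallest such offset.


Try each offset into the search buffer:
  offset=1 (pos 4, char 'f'): match length 3
  offset=2 (pos 3, char 'a'): match length 0
  offset=3 (pos 2, char 'f'): match length 1
  offset=4 (pos 1, char 'f'): match length 2
  offset=5 (pos 0, char 'f'): match length 3
Longest match has length 3, found at offsets 1, 5; take the smallest, offset 1.
next_char = character at position 5 + 3 = 8 -> 'c'

Best match: offset=1, length=3 (matching 'fff' starting at position 4)
LZ77 triple: (1, 3, 'c')


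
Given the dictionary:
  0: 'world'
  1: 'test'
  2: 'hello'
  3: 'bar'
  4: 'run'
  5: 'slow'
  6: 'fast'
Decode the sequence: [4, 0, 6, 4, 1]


Look up each index in the dictionary:
  4 -> 'run'
  0 -> 'world'
  6 -> 'fast'
  4 -> 'run'
  1 -> 'test'

Decoded: "run world fast run test"


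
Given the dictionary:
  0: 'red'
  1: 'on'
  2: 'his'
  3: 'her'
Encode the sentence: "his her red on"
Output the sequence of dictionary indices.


Look up each word in the dictionary:
  'his' -> 2
  'her' -> 3
  'red' -> 0
  'on' -> 1

Encoded: [2, 3, 0, 1]


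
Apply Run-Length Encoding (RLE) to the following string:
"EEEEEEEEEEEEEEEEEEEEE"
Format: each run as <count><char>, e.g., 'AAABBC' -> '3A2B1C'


Scanning runs left to right:
  i=0: run of 'E' x 21 -> '21E'

RLE = 21E


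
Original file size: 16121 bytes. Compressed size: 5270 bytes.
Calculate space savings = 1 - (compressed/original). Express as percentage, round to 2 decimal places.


ratio = compressed/original = 5270/16121 = 0.326903
savings = 1 - ratio = 1 - 0.326903 = 0.673097
as a percentage: 0.673097 * 100 = 67.31%

Space savings = 1 - 5270/16121 = 67.31%


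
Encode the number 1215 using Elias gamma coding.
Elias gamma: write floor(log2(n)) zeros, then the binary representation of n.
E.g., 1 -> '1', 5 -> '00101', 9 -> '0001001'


num_bits = floor(log2(1215)) + 1 = 11
leading_zeros = num_bits - 1 = 10
binary(1215) = 10010111111

Elias gamma(1215) = '0000000000' + '10010111111' = 000000000010010111111 (21 bits)


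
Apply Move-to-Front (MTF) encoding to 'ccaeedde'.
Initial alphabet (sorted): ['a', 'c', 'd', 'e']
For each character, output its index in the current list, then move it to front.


MTF encoding:
'c': index 1 in ['a', 'c', 'd', 'e'] -> ['c', 'a', 'd', 'e']
'c': index 0 in ['c', 'a', 'd', 'e'] -> ['c', 'a', 'd', 'e']
'a': index 1 in ['c', 'a', 'd', 'e'] -> ['a', 'c', 'd', 'e']
'e': index 3 in ['a', 'c', 'd', 'e'] -> ['e', 'a', 'c', 'd']
'e': index 0 in ['e', 'a', 'c', 'd'] -> ['e', 'a', 'c', 'd']
'd': index 3 in ['e', 'a', 'c', 'd'] -> ['d', 'e', 'a', 'c']
'd': index 0 in ['d', 'e', 'a', 'c'] -> ['d', 'e', 'a', 'c']
'e': index 1 in ['d', 'e', 'a', 'c'] -> ['e', 'd', 'a', 'c']


Output: [1, 0, 1, 3, 0, 3, 0, 1]


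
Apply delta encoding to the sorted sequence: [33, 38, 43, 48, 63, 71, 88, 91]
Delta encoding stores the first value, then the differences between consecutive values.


First value: 33
Deltas:
  38 - 33 = 5
  43 - 38 = 5
  48 - 43 = 5
  63 - 48 = 15
  71 - 63 = 8
  88 - 71 = 17
  91 - 88 = 3


Delta encoded: [33, 5, 5, 5, 15, 8, 17, 3]


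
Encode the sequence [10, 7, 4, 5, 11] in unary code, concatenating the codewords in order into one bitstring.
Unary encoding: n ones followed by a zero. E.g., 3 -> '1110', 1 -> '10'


Encode each number as n ones followed by a terminating 0:
  10 -> 11111111110 (11 bits)
  7 -> 11111110 (8 bits)
  4 -> 11110 (5 bits)
  5 -> 111110 (6 bits)
  11 -> 111111111110 (12 bits)
Total length = 11 + 8 + 5 + 6 + 12 = 42 bits.

Unary([10, 7, 4, 5, 11]) = 111111111101111111011110111110111111111110 (42 bits)


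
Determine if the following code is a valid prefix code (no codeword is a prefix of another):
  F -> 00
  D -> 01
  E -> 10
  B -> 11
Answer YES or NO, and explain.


Checking each pair (does one codeword prefix another?):
  F='00' vs D='01': no prefix
  F='00' vs E='10': no prefix
  F='00' vs B='11': no prefix
  D='01' vs F='00': no prefix
  D='01' vs E='10': no prefix
  D='01' vs B='11': no prefix
  E='10' vs F='00': no prefix
  E='10' vs D='01': no prefix
  E='10' vs B='11': no prefix
  B='11' vs F='00': no prefix
  B='11' vs D='01': no prefix
  B='11' vs E='10': no prefix
No violation found over all pairs.

YES -- this is a valid prefix code. No codeword is a prefix of any other codeword.


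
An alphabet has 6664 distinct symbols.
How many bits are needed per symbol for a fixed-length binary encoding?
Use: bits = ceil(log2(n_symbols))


log2(6664) = 12.7022
Bracket: 2^12 = 4096 < 6664 <= 2^13 = 8192
So ceil(log2(6664)) = 13

bits = ceil(log2(6664)) = ceil(12.7022) = 13 bits


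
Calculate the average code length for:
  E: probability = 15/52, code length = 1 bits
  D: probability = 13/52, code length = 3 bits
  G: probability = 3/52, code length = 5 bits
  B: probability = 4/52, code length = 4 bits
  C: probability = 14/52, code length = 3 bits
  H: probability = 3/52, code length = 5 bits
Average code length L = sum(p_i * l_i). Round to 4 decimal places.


Weighted contributions p_i * l_i:
  E: (15/52) * 1 = 15/52
  D: (13/52) * 3 = 39/52
  G: (3/52) * 5 = 15/52
  B: (4/52) * 4 = 16/52
  C: (14/52) * 3 = 42/52
  H: (3/52) * 5 = 15/52
Sum = (15 + 39 + 15 + 16 + 42 + 15)/52 = 142/52

L = 142/52 = 2.7308 bits/symbol


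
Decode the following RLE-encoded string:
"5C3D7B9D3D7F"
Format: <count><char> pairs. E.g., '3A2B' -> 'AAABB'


Expanding each <count><char> pair:
  5C -> 'CCCCC'
  3D -> 'DDD'
  7B -> 'BBBBBBB'
  9D -> 'DDDDDDDDD'
  3D -> 'DDD'
  7F -> 'FFFFFFF'

Decoded = CCCCCDDDBBBBBBBDDDDDDDDDDDDFFFFFFF


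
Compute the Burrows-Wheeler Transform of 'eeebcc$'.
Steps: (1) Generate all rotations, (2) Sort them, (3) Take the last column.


Rotations (sorted):
  0: $eeebcc -> last char: c
  1: bcc$eee -> last char: e
  2: c$eeebc -> last char: c
  3: cc$eeeb -> last char: b
  4: ebcc$ee -> last char: e
  5: eebcc$e -> last char: e
  6: eeebcc$ -> last char: $


BWT = cecbee$


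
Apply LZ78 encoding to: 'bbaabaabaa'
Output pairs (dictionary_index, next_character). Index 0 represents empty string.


LZ78 encoding steps:
Dictionary: {0: ''}
Step 1: w='' (idx 0), next='b' -> output (0, 'b'), add 'b' as idx 1
Step 2: w='b' (idx 1), next='a' -> output (1, 'a'), add 'ba' as idx 2
Step 3: w='' (idx 0), next='a' -> output (0, 'a'), add 'a' as idx 3
Step 4: w='ba' (idx 2), next='a' -> output (2, 'a'), add 'baa' as idx 4
Step 5: w='baa' (idx 4), end of input -> output (4, '')


Encoded: [(0, 'b'), (1, 'a'), (0, 'a'), (2, 'a'), (4, '')]


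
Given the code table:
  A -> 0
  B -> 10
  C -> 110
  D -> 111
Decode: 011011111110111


Decoding:
0 -> A
110 -> C
111 -> D
111 -> D
10 -> B
111 -> D


Result: ACDDBD


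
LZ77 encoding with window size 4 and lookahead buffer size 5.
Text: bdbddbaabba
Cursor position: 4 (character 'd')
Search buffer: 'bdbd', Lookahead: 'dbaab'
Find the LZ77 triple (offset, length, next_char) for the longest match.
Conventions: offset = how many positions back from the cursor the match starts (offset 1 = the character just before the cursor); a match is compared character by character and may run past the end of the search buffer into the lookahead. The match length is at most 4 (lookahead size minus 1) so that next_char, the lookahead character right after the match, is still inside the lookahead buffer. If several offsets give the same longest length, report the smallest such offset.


Try each offset into the search buffer:
  offset=1 (pos 3, char 'd'): match length 1
  offset=2 (pos 2, char 'b'): match length 0
  offset=3 (pos 1, char 'd'): match length 2
  offset=4 (pos 0, char 'b'): match length 0
Longest match has length 2 at offset 3.
next_char = character at position 4 + 2 = 6 -> 'a'

Best match: offset=3, length=2 (matching 'db' starting at position 1)
LZ77 triple: (3, 2, 'a')


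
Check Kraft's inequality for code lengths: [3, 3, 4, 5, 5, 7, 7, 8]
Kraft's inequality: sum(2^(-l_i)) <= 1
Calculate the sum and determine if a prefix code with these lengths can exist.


Sum = 2^(-3) + 2^(-3) + 2^(-4) + 2^(-5) + 2^(-5) + 2^(-7) + 2^(-7) + 2^(-8)
    = 0.125 + 0.125 + 0.0625 + 0.03125 + 0.03125 + 0.0078125 + 0.0078125 + 0.00390625
    = 101/256 = 0.39453125
Since 0.39453125 <= 1, Kraft's inequality IS satisfied.
A prefix code with these lengths CAN exist.

Kraft sum = 0.39453125. Satisfied.


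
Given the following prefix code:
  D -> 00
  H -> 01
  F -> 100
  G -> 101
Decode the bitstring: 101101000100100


Decoding step by step:
Bits 101 -> G
Bits 101 -> G
Bits 00 -> D
Bits 01 -> H
Bits 00 -> D
Bits 100 -> F


Decoded message: GGDHDF


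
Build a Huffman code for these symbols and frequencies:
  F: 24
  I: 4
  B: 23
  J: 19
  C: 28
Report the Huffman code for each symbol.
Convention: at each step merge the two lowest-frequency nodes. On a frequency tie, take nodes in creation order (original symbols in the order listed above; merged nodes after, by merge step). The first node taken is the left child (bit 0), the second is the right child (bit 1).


Huffman tree construction:
Step 1: Merge I(4) + J(19) = 23
Step 2: Merge B(23) + (I+J)(23) = 46
Step 3: Merge F(24) + C(28) = 52
Step 4: Merge (B+(I+J))(46) + (F+C)(52) = 98
Read each symbol's code off the tree from the root (left child = 0, right child = 1).

Codes:
  F: 10 (length 2)
  I: 010 (length 3)
  B: 00 (length 2)
  J: 011 (length 3)
  C: 11 (length 2)
Average code length: 219/98 = 2.2347 bits/symbol


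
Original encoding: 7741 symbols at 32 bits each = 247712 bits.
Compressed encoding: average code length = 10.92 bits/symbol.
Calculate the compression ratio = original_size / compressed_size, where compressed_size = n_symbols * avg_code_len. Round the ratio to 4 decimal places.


original_size = n_symbols * orig_bits = 7741 * 32 = 247712 bits
compressed_size = n_symbols * avg_code_len = 7741 * 10.92 = 84531.72 bits
ratio = original_size / compressed_size = 247712 / 84531.72 = 2.9304

Compression ratio = 2.9304


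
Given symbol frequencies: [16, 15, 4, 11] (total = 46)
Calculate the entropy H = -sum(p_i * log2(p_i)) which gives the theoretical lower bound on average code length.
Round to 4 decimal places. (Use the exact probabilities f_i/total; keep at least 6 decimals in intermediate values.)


Per-symbol terms -p_i * log2(p_i) with p_i = f_i/46:
  p = 16/46 = 0.347826: log2(p) = -1.523562, -p*log2(p) = 0.529935
  p = 15/46 = 0.326087: log2(p) = -1.616671, -p*log2(p) = 0.527175
  p = 4/46 = 0.086957: log2(p) = -3.523562, -p*log2(p) = 0.306397
  p = 11/46 = 0.239130: log2(p) = -2.064130, -p*log2(p) = 0.493596
H = 0.529935 + 0.527175 + 0.306397 + 0.493596 = 1.857103

H = 1.8571 bits/symbol


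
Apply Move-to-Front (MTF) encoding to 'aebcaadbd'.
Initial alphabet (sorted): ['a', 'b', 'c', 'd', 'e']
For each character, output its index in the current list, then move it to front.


MTF encoding:
'a': index 0 in ['a', 'b', 'c', 'd', 'e'] -> ['a', 'b', 'c', 'd', 'e']
'e': index 4 in ['a', 'b', 'c', 'd', 'e'] -> ['e', 'a', 'b', 'c', 'd']
'b': index 2 in ['e', 'a', 'b', 'c', 'd'] -> ['b', 'e', 'a', 'c', 'd']
'c': index 3 in ['b', 'e', 'a', 'c', 'd'] -> ['c', 'b', 'e', 'a', 'd']
'a': index 3 in ['c', 'b', 'e', 'a', 'd'] -> ['a', 'c', 'b', 'e', 'd']
'a': index 0 in ['a', 'c', 'b', 'e', 'd'] -> ['a', 'c', 'b', 'e', 'd']
'd': index 4 in ['a', 'c', 'b', 'e', 'd'] -> ['d', 'a', 'c', 'b', 'e']
'b': index 3 in ['d', 'a', 'c', 'b', 'e'] -> ['b', 'd', 'a', 'c', 'e']
'd': index 1 in ['b', 'd', 'a', 'c', 'e'] -> ['d', 'b', 'a', 'c', 'e']


Output: [0, 4, 2, 3, 3, 0, 4, 3, 1]


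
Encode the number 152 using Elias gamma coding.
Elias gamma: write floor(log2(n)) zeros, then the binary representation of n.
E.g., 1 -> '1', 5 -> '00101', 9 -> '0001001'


num_bits = floor(log2(152)) + 1 = 8
leading_zeros = num_bits - 1 = 7
binary(152) = 10011000

Elias gamma(152) = '0000000' + '10011000' = 000000010011000 (15 bits)


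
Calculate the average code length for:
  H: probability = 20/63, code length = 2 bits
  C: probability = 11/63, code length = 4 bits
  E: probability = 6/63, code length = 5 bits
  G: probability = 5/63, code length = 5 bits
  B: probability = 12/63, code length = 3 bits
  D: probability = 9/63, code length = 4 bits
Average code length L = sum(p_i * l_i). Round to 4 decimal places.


Weighted contributions p_i * l_i:
  H: (20/63) * 2 = 40/63
  C: (11/63) * 4 = 44/63
  E: (6/63) * 5 = 30/63
  G: (5/63) * 5 = 25/63
  B: (12/63) * 3 = 36/63
  D: (9/63) * 4 = 36/63
Sum = (40 + 44 + 30 + 25 + 36 + 36)/63 = 211/63

L = 211/63 = 3.3492 bits/symbol


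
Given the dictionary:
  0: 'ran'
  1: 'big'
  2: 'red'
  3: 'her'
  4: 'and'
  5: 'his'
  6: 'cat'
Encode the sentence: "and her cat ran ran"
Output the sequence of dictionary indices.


Look up each word in the dictionary:
  'and' -> 4
  'her' -> 3
  'cat' -> 6
  'ran' -> 0
  'ran' -> 0

Encoded: [4, 3, 6, 0, 0]
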